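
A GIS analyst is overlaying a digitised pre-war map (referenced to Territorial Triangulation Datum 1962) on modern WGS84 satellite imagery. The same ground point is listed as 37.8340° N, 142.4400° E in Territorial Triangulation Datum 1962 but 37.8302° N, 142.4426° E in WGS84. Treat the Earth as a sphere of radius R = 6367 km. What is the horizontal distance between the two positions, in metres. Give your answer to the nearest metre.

480 m

Δφ = 37.8302° − 37.8340° = -0.0038°; Δλ = 142.4426° − 142.4400° = +0.0026°.
1° along a meridian = πR/180 = 111125 m.
ΔN = Δφ × 111125 = -422.3 m; ΔE = Δλ × 111125 × cos(37.8340°) = +0.0026 × 111125 × 0.789791 = 228.2 m.
Distance = √(ΔE² + ΔN²) = √(228.2² + (-422.3)²) = 480.0 m.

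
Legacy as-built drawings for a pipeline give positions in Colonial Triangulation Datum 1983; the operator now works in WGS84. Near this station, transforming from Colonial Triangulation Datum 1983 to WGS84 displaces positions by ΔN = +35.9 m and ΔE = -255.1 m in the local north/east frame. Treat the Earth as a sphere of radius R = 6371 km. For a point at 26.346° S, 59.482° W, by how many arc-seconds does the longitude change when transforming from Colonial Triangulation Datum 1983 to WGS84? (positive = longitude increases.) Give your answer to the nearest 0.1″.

At latitude -26.346°, cos φ = 0.896130.
One radian of longitude at latitude φ spans R cos φ, so Δλ = ΔE / (R cos φ) = -255.1 / (6371000 × 0.896130) = -4.4682e-05 rad = -9.216″.

Δλ = -9.2″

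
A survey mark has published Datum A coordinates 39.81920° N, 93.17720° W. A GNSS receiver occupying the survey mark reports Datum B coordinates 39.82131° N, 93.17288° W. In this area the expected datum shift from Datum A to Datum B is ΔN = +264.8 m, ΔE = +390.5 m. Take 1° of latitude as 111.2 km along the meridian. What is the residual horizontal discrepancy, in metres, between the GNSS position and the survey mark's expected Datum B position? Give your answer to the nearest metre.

Observed coordinate differences: Δφ = +0.00211°, Δλ = +0.00432°.
Converting to metres (1° lat = 111200 m, cos φ = 0.768069): observed ΔN = 234.6 m, observed ΔE = 369.0 m.
Subtracting the expected shift leaves a residual of 234.6 − (264.8) = -30.2 m north and 369.0 − (390.5) = -21.5 m east.
Residual distance = √((-30.2)² + (-21.5)²) = 37.1 m.

37 m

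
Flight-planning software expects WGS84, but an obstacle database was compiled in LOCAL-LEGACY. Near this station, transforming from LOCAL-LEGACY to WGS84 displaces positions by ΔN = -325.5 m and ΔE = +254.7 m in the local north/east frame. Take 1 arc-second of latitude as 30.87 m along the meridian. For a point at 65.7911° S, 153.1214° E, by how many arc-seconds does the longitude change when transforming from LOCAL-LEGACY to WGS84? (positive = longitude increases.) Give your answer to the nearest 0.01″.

At latitude -65.7911°, cos φ = 0.410065.
1″ of longitude at this latitude = 30.87 × cos φ = 12.6587 m, so Δλ = 254.7 / 12.6587 = 20.121″.

Δλ = 20.12″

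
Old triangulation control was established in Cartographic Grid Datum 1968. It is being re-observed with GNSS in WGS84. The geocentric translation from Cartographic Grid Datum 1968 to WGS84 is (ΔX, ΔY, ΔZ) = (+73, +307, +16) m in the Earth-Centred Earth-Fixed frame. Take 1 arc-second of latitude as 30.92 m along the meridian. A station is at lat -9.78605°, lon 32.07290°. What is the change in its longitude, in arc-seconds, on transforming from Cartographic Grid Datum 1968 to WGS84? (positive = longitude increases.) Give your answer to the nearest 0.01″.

sin φ = -0.169970, cos φ = 0.985449, sin λ = 0.530998, cos λ = 0.847373.
East component: ΔE = −sin λ·ΔX + cos λ·ΔY = −(0.530998)(73) + (0.847373)(307) = 221.38 m.
1° of latitude spans 3600 × 30.92 = 111312 m; at latitude φ, 1° of longitude spans that × cos φ = 109692.3 m, so Δλ = 221.38 / 109692.3 × 3600 = 7.266″.

Δλ = 7.27″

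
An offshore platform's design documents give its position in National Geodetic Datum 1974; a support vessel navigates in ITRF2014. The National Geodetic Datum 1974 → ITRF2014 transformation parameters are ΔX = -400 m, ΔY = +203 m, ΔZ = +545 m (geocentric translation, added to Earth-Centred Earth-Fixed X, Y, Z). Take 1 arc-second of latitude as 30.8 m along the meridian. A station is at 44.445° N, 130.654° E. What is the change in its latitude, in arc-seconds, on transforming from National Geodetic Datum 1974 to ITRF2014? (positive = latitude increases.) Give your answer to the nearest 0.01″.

Δφ = 3.21″

sin φ = 0.700224, cos φ = 0.713923, sin λ = 0.758658, cos λ = -0.651490.
North component: ΔN = −sin φ cos λ·ΔX − sin φ sin λ·ΔY + cos φ·ΔZ = −(0.700224)(-0.651490)(-400) − (0.700224)(0.758658)(203) + (0.713923)(545) = 98.77 m.
1° of latitude spans 3600 × 30.80 = 110880 m, so Δφ = 98.77 / 110880 × 3600 = 3.207″.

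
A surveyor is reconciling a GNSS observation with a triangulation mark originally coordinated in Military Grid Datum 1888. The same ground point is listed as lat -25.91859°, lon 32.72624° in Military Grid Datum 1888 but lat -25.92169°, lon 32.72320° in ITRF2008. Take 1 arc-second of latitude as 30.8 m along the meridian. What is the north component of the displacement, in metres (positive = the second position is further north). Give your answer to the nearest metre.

Δφ = -25.92169° − -25.91859° = -0.00310°; Δλ = 32.72320° − 32.72624° = -0.00304°.
1° of latitude = 3600 × 30.80 = 110880 m.
ΔN = Δφ × 110880 = -343.7 m; ΔE = Δλ × 110880 × cos(-25.91859°) = -0.00304 × 110880 × 0.899416 = -303.2 m.

ΔN = -344 m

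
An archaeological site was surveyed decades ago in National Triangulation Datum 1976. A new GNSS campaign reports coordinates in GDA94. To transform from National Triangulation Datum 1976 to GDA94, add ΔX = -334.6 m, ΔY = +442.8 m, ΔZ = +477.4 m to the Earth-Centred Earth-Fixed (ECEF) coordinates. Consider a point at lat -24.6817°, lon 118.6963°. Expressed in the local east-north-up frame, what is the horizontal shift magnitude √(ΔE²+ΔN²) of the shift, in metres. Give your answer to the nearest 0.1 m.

668.0 m

At φ = -24.6817°, λ = 118.6963°: sin φ = -0.417577, cos φ = 0.908642, sin λ = 0.877177, cos λ = -0.480167.
ΔE = −sin λ·ΔX + cos λ·ΔY = −(0.877177)·(-334.6) + (-0.480167)·(442.8) = 80.89 m.
ΔN = −sin φ cos λ·ΔX − sin φ sin λ·ΔY + cos φ·ΔZ = −(-0.417577)(-0.480167)(-334.6) − (-0.417577)(0.877177)(442.8) + (0.908642)(477.4) = 663.07 m.
Horizontal magnitude = √(ΔE² + ΔN²) = √(80.89² + 663.07²) = 667.98 m.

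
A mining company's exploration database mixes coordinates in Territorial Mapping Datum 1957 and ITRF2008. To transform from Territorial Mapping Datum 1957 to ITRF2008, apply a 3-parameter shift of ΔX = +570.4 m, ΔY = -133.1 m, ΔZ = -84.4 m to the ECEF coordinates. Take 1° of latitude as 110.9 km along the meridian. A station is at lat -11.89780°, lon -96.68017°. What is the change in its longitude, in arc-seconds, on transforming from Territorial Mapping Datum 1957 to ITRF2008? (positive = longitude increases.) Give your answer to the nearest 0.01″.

Δλ = 19.31″

sin φ = -0.206167, cos φ = 0.978517, sin λ = -0.993211, cos λ = -0.116327.
East component: ΔE = −sin λ·ΔX + cos λ·ΔY = −(-0.993211)(570.4) + (-0.116327)(-133.1) = 582.01 m.
1° of latitude spans 110900 m; at latitude φ, 1° of longitude spans that × cos φ = 108517.5 m, so Δλ = 582.01 / 108517.5 × 3600 = 19.308″.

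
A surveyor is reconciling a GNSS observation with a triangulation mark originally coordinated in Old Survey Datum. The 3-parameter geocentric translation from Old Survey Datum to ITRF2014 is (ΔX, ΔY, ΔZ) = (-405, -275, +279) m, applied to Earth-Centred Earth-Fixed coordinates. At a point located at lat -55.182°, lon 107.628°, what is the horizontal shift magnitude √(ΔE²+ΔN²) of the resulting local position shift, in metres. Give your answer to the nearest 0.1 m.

At φ = -55.182°, λ = 107.628°: sin φ = -0.820970, cos φ = 0.570972, sin λ = 0.953043, cos λ = -0.302836.
ΔE = −sin λ·ΔX + cos λ·ΔY = −(0.953043)·(-405) + (-0.302836)·(-275) = 469.26 m.
ΔN = −sin φ cos λ·ΔX − sin φ sin λ·ΔY + cos φ·ΔZ = −(-0.820970)(-0.302836)(-405) − (-0.820970)(0.953043)(-275) + (0.570972)(279) = 44.83 m.
Horizontal magnitude = √(ΔE² + ΔN²) = √(469.26² + 44.83²) = 471.40 m.

471.4 m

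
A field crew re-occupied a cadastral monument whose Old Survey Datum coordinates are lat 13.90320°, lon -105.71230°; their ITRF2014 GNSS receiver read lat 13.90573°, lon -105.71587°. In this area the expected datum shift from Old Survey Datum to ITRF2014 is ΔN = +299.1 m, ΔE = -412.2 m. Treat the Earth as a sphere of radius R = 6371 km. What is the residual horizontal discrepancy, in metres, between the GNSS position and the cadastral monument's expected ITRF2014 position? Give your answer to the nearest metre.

Observed coordinate differences: Δφ = +0.00253°, Δλ = -0.00357°.
Converting to metres (1° lat = 111195 m, cos φ = 0.970703): observed ΔN = 281.3 m, observed ΔE = -385.3 m.
Subtracting the expected shift leaves a residual of 281.3 − (299.1) = -17.8 m north and -385.3 − (-412.2) = 26.9 m east.
Residual distance = √((-17.8)² + 26.9²) = 32.2 m.

32 m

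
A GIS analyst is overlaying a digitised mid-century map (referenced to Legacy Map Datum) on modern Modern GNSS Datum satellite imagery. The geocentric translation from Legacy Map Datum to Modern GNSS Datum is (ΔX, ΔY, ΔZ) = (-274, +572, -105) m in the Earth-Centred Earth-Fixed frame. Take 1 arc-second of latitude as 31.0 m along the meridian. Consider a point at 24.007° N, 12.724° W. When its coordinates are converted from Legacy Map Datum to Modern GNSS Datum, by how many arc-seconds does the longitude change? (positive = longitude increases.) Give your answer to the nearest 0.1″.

Δλ = 17.6″

sin φ = 0.406848, cos φ = 0.913496, sin λ = -0.220255, cos λ = 0.975442.
East component: ΔE = −sin λ·ΔX + cos λ·ΔY = −(-0.220255)(-274) + (0.975442)(572) = 497.60 m.
1° of latitude spans 3600 × 31.00 = 111600 m; at latitude φ, 1° of longitude spans that × cos φ = 101946.1 m, so Δλ = 497.60 / 101946.1 × 3600 = 17.572″.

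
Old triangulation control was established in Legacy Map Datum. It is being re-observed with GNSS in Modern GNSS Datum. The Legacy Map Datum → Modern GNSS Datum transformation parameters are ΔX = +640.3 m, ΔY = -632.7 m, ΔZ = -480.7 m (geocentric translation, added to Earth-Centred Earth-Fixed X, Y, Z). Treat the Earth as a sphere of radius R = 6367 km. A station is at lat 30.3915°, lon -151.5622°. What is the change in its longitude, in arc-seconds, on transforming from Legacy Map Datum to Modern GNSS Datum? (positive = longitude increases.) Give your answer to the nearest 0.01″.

Δλ = 32.35″

sin φ = 0.505906, cos φ = 0.862589, sin λ = -0.476204, cos λ = -0.879335.
East component: ΔE = −sin λ·ΔX + cos λ·ΔY = −(-0.476204)(640.3) + (-0.879335)(-632.7) = 861.27 m.
1° of latitude spans πR/180 = 111125 m; at latitude φ, 1° of longitude spans that × cos φ = 95855.3 m, so Δλ = 861.27 / 95855.3 × 3600 = 32.346″.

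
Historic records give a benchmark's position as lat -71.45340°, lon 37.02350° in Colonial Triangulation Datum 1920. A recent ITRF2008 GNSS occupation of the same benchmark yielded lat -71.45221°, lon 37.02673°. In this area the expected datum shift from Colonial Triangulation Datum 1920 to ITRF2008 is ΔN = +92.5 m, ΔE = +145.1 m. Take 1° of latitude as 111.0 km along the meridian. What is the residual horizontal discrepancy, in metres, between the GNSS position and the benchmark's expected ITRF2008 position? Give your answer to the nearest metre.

50 m

Observed coordinate differences: Δφ = +0.00119°, Δλ = +0.00323°.
Converting to metres (1° lat = 111000 m, cos φ = 0.318076): observed ΔN = 132.1 m, observed ΔE = 114.0 m.
Subtracting the expected shift leaves a residual of 132.1 − (92.5) = 39.6 m north and 114.0 − (145.1) = -31.1 m east.
Residual distance = √(39.6² + (-31.1)²) = 50.3 m.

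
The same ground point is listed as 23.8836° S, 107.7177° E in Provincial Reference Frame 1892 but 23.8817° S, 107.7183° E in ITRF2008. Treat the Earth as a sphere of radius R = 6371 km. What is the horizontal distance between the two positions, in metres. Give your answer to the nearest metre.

Δφ = -23.8817° − -23.8836° = +0.0019°; Δλ = 107.7183° − 107.7177° = +0.0006°.
1° along a meridian = πR/180 = 111195 m.
ΔN = Δφ × 111195 = 211.3 m; ΔE = Δλ × 111195 × cos(-23.8836°) = +0.0006 × 111195 × 0.914370 = 61.0 m.
Distance = √(ΔE² + ΔN²) = √(61.0² + 211.3²) = 219.9 m.

220 m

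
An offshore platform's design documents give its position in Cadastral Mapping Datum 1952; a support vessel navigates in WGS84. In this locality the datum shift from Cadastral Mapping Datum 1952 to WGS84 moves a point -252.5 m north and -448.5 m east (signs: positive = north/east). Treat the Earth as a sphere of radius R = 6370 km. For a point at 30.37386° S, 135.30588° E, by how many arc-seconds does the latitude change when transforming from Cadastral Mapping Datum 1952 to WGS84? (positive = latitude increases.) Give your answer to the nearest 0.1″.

Δφ = -8.2″

On a sphere of radius R, 1 rad of latitude = R, so Δφ = ΔN / R = -252.5 / 6370000 = -3.9639e-05 rad = -8.176″.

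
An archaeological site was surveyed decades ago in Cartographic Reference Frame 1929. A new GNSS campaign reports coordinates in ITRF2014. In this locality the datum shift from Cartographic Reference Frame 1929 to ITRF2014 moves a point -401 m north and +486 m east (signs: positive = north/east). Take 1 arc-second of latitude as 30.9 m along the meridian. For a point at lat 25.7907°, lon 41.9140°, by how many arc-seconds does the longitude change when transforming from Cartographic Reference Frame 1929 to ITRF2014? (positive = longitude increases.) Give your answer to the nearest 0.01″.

Δλ = 17.47″

At latitude 25.7907°, cos φ = 0.900389.
1″ of longitude at this latitude = 30.90 × cos φ = 27.8220 m, so Δλ = 486.0 / 27.8220 = 17.468″.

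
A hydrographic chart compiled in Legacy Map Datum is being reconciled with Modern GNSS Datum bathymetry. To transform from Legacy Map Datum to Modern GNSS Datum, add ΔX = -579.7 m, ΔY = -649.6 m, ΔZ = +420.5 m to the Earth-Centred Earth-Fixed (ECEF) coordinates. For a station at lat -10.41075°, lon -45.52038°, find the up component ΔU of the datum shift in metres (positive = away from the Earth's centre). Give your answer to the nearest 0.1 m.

ΔU = -19.6 m

At φ = -10.41075°, λ = -45.52038°: sin φ = -0.180704, cos φ = 0.983538, sin λ = -0.713500, cos λ = 0.700656.
ΔU = cos φ cos λ·ΔX + cos φ sin λ·ΔY + sin φ·ΔZ = (0.983538)(0.700656)(-579.7) + (0.983538)(-0.713500)(-649.6) + (-0.180704)(420.5) = -19.61 m.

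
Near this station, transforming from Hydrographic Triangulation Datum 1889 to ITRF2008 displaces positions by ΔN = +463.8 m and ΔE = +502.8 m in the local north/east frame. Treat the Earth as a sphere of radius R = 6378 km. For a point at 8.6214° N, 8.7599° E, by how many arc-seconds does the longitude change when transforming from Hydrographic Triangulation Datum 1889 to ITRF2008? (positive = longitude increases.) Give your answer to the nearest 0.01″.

At latitude 8.6214°, cos φ = 0.988700.
One radian of longitude at latitude φ spans R cos φ, so Δλ = ΔE / (R cos φ) = 502.8 / (6378000 × 0.988700) = 7.9734e-05 rad = 16.446″.

Δλ = 16.45″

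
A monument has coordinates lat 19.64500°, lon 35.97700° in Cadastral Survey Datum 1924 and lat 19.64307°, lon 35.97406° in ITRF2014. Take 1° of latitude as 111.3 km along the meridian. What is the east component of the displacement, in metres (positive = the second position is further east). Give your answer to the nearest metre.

Δφ = 19.64307° − 19.64500° = -0.00193°; Δλ = 35.97406° − 35.97700° = -0.00294°.
ΔN = Δφ × 111300 = -214.8 m; ΔE = Δλ × 111300 × cos(19.64500°) = -0.00294 × 111300 × 0.941794 = -308.2 m.

ΔE = -308 m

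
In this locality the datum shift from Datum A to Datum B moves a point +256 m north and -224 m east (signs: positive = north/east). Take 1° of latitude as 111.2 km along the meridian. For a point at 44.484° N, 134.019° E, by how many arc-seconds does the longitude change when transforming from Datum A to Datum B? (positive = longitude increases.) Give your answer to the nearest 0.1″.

Δλ = -10.2″

At latitude 44.484°, cos φ = 0.713446.
1° of longitude at this latitude = 111.2 × cos φ = 79.34 km, so Δλ = -224.0 / 79335.2 = -0.0028235° = -10.164″.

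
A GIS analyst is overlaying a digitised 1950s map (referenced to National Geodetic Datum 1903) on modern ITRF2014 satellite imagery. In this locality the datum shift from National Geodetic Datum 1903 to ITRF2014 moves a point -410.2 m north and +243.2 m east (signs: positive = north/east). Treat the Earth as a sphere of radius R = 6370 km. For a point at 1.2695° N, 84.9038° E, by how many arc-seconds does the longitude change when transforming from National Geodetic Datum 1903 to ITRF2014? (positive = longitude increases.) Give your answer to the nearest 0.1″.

Δλ = 7.9″

At latitude 1.2695°, cos φ = 0.999755.
One radian of longitude at latitude φ spans R cos φ, so Δλ = ΔE / (R cos φ) = 243.2 / (6370000 × 0.999755) = 3.8188e-05 rad = 7.877″.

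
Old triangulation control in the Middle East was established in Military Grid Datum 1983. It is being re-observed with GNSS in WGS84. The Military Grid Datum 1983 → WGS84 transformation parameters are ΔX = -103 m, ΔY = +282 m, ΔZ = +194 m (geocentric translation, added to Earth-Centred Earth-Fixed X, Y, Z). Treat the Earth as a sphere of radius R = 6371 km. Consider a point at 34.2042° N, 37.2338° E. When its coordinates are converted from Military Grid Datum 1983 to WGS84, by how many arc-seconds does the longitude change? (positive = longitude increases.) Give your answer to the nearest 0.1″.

Δλ = 11.2″

sin φ = 0.562144, cos φ = 0.827039, sin λ = 0.605069, cos λ = 0.796173.
East component: ΔE = −sin λ·ΔX + cos λ·ΔY = −(0.605069)(-103) + (0.796173)(282) = 286.84 m.
1° of latitude spans πR/180 = 111195 m; at latitude φ, 1° of longitude spans that × cos φ = 91962.6 m, so Δλ = 286.84 / 91962.6 × 3600 = 11.229″.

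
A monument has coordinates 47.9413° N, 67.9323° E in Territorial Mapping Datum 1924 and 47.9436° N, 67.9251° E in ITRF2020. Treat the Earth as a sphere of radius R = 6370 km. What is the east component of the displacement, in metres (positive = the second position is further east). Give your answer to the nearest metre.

Δφ = 47.9436° − 47.9413° = +0.0023°; Δλ = 67.9251° − 67.9323° = -0.0072°.
1° along a meridian = πR/180 = 111177 m.
ΔN = Δφ × 111177 = 255.7 m; ΔE = Δλ × 111177 × cos(47.9413°) = -0.0072 × 111177 × 0.669892 = -536.2 m.

ΔE = -536 m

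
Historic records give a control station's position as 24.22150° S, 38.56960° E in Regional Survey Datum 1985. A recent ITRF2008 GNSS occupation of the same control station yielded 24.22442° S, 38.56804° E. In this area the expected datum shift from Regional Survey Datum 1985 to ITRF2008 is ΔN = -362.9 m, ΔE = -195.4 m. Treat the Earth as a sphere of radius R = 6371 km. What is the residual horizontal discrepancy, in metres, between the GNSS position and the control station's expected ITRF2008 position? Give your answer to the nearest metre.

Observed coordinate differences: Δφ = -0.00292°, Δλ = -0.00156°.
Converting to metres (1° lat = 111195 m, cos φ = 0.911966): observed ΔN = -324.7 m, observed ΔE = -158.2 m.
Subtracting the expected shift leaves a residual of -324.7 − (-362.9) = 38.2 m north and -158.2 − (-195.4) = 37.2 m east.
Residual distance = √(38.2² + 37.2²) = 53.3 m.

53 m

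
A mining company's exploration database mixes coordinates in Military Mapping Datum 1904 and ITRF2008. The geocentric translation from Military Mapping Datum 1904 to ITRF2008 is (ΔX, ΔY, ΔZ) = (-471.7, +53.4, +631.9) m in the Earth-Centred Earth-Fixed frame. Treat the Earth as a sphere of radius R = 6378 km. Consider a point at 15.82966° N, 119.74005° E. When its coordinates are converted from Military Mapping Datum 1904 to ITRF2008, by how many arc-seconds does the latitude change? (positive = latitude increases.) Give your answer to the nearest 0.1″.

sin φ = 0.272778, cos φ = 0.962077, sin λ = 0.868285, cos λ = -0.496066.
North component: ΔN = −sin φ cos λ·ΔX − sin φ sin λ·ΔY + cos φ·ΔZ = −(0.272778)(-0.496066)(-471.7) − (0.272778)(0.868285)(53.4) + (0.962077)(631.9) = 531.46 m.
1° of latitude spans πR/180 = 111317 m, so Δφ = 531.46 / 111317 × 3600 = 17.187″.

Δφ = 17.2″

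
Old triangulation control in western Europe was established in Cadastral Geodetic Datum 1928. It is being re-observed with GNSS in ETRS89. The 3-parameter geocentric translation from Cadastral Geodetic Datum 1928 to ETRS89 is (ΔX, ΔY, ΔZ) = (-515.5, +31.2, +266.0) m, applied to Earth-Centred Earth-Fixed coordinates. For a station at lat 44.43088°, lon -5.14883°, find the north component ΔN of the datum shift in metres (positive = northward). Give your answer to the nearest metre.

ΔN = 551 m

The local north axis is (−sin φ cos λ, −sin φ sin λ, cos φ), giving ΔN = 359.419 + 1.960 + 189.949 = 551.33 m.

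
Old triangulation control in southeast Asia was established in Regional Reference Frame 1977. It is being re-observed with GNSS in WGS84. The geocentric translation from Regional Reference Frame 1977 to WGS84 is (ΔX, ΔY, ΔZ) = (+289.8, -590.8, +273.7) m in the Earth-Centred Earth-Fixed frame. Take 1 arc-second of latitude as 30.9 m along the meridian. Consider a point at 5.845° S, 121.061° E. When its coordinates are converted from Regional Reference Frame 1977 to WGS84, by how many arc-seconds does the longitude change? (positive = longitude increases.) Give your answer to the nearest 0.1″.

Δλ = 1.8″

sin φ = -0.101838, cos φ = 0.994801, sin λ = 0.856618, cos λ = -0.515950.
East component: ΔE = −sin λ·ΔX + cos λ·ΔY = −(0.856618)(289.8) + (-0.515950)(-590.8) = 56.58 m.
1° of latitude spans 3600 × 30.90 = 111240 m; at latitude φ, 1° of longitude spans that × cos φ = 110661.7 m, so Δλ = 56.58 / 110661.7 × 3600 = 1.840″.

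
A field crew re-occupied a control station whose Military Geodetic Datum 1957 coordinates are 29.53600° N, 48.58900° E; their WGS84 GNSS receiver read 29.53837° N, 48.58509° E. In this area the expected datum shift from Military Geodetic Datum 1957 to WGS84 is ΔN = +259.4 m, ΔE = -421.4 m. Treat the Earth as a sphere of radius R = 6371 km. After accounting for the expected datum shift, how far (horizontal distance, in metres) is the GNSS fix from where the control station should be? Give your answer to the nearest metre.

43 m

Observed coordinate differences: Δφ = +0.00237°, Δλ = -0.00391°.
Converting to metres (1° lat = 111195 m, cos φ = 0.870046): observed ΔN = 263.5 m, observed ΔE = -378.3 m.
Subtracting the expected shift leaves a residual of 263.5 − (259.4) = 4.1 m north and -378.3 − (-421.4) = 43.1 m east.
Residual distance = √(4.1² + 43.1²) = 43.3 m.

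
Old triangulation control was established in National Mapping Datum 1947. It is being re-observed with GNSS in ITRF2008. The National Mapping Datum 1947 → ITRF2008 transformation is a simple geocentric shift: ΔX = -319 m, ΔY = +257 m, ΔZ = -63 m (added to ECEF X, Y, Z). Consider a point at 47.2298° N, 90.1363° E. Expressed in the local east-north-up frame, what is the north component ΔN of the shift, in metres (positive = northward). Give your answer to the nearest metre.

ΔN = -232 m

At φ = 47.2298°, λ = 90.1363°: sin φ = 0.734083, cos φ = 0.679060, sin λ = 0.999997, cos λ = -0.002379.
ΔN = −sin φ cos λ·ΔX − sin φ sin λ·ΔY + cos φ·ΔZ = −(0.734083)(-0.002379)(-319) − (0.734083)(0.999997)(257) + (0.679060)(-63) = -232.00 m.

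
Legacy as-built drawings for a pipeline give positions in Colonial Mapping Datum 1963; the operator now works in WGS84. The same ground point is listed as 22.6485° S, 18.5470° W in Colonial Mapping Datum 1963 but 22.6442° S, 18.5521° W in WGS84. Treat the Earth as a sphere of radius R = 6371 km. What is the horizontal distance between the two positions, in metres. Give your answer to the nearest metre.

Δφ = -22.6442° − -22.6485° = +0.0043°; Δλ = -18.5521° − -18.5470° = -0.0051°.
1° along a meridian = πR/180 = 111195 m.
ΔN = Δφ × 111195 = 478.1 m; ΔE = Δλ × 111195 × cos(-22.6485°) = -0.0051 × 111195 × 0.922885 = -523.4 m.
Distance = √(ΔE² + ΔN²) = √((-523.4)² + 478.1²) = 708.9 m.

709 m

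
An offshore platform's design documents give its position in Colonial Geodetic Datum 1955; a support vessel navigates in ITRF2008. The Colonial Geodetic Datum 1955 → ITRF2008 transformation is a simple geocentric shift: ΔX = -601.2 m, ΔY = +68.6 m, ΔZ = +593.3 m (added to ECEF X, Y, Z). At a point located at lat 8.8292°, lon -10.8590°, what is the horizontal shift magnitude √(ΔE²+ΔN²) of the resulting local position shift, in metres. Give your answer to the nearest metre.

680 m

The local east axis at (φ, λ) is (−sin λ, cos λ, 0), so ΔE = −sin(-10.8590°)·(-601.2) + cos(-10.8590°)·68.6 = -45.89 m.
The local north axis is (−sin φ cos λ, −sin φ sin λ, cos φ), giving ΔN = 90.626 + 1.984 + 586.270 = 678.88 m.
Horizontal magnitude = √(ΔE² + ΔN²) = √((-45.89)² + 678.88²) = 680.43 m.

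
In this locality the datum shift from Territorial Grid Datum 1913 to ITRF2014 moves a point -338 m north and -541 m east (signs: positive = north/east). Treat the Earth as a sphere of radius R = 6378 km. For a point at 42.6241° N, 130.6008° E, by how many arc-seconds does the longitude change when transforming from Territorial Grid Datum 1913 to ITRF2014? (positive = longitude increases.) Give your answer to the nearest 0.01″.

At latitude 42.6241°, cos φ = 0.735812.
One radian of longitude at latitude φ spans R cos φ, so Δλ = ΔE / (R cos φ) = -541.0 / (6378000 × 0.735812) = -1.1528e-04 rad = -23.778″.

Δλ = -23.78″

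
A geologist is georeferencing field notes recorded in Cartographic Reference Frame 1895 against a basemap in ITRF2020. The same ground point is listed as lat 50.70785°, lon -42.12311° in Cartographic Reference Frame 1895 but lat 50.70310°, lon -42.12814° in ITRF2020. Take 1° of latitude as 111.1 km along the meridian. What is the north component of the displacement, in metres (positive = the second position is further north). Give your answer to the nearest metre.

Δφ = 50.70310° − 50.70785° = -0.00475°; Δλ = -42.12814° − -42.12311° = -0.00503°.
ΔN = Δφ × 111100 = -527.7 m; ΔE = Δλ × 111100 × cos(50.70785°) = -0.00503 × 111100 × 0.633275 = -353.9 m.

ΔN = -528 m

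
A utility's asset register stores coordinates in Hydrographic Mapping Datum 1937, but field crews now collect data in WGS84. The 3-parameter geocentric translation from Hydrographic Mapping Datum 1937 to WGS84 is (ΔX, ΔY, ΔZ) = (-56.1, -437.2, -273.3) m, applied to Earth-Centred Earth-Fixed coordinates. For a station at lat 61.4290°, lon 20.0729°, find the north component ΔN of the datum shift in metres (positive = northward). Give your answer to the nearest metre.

The local north axis is (−sin φ cos λ, −sin φ sin λ, cos φ), giving ΔN = 46.276 + 131.781 − 130.705 = 47.35 m.

ΔN = 47 m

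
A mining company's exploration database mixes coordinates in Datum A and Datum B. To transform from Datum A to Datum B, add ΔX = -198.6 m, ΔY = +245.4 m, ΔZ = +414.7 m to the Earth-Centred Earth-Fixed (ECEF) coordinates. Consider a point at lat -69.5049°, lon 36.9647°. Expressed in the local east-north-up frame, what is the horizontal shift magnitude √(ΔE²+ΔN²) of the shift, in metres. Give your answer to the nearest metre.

The local east axis at (φ, λ) is (−sin λ, cos λ, 0), so ΔE = −sin(36.9647°)·(-198.6) + cos(36.9647°)·245.4 = 315.50 m.
The local north axis is (−sin φ cos λ, −sin φ sin λ, cos φ), giving ΔN = -148.638 + 138.224 + 145.198 = 134.78 m.
Horizontal magnitude = √(ΔE² + ΔN²) = √(315.50² + 134.78²) = 343.08 m.

343 m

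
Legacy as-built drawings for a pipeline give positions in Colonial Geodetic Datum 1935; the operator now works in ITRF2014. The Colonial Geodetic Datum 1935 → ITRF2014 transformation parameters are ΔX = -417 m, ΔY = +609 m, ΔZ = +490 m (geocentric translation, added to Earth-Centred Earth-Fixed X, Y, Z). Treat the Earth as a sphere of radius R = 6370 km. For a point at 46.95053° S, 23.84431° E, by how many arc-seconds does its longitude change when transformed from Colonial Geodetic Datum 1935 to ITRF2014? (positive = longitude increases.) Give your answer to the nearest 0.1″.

sin φ = -0.730765, cos φ = 0.682630, sin λ = 0.404253, cos λ = 0.914647.
East component: ΔE = −sin λ·ΔX + cos λ·ΔY = −(0.404253)(-417) + (0.914647)(609) = 725.59 m.
1° of latitude spans πR/180 = 111177 m; at latitude φ, 1° of longitude spans that × cos φ = 75893.0 m, so Δλ = 725.59 / 75893.0 × 3600 = 34.419″.

Δλ = 34.4″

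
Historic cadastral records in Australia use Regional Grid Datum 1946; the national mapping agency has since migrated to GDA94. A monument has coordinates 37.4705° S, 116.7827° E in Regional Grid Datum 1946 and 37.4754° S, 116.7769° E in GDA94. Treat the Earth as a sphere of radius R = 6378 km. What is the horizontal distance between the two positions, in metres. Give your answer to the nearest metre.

Δφ = -37.4754° − -37.4705° = -0.0049°; Δλ = 116.7769° − 116.7827° = -0.0058°.
1° along a meridian = πR/180 = 111317 m.
ΔN = Δφ × 111317 = -545.5 m; ΔE = Δλ × 111317 × cos(-37.4705°) = -0.0058 × 111317 × 0.793667 = -512.4 m.
Distance = √(ΔE² + ΔN²) = √((-512.4)² + (-545.5)²) = 748.4 m.

748 m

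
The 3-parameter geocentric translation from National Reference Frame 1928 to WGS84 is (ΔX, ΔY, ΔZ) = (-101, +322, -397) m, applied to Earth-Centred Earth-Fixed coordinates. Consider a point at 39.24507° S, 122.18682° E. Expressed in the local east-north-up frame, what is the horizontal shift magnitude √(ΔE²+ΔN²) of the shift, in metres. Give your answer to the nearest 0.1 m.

The local east axis at (φ, λ) is (−sin λ, cos λ, 0), so ΔE = −sin(122.18682°)·(-101) + cos(122.18682°)·322 = -86.05 m.
The local north axis is (−sin φ cos λ, −sin φ sin λ, cos φ), giving ΔN = 34.036 + 172.403 − 307.455 = -101.02 m.
Horizontal magnitude = √(ΔE² + ΔN²) = √((-86.05)² + (-101.02)²) = 132.70 m.

132.7 m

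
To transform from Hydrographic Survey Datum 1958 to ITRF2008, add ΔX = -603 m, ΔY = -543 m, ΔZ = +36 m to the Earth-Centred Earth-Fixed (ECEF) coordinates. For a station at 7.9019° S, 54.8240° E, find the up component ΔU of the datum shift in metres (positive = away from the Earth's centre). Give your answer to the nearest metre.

At φ = -7.9019°, λ = 54.8240°: sin φ = -0.137477, cos φ = 0.990505, sin λ = 0.817386, cos λ = 0.576090.
ΔU = cos φ cos λ·ΔX + cos φ sin λ·ΔY + sin φ·ΔZ = (0.990505)(0.576090)(-603) + (0.990505)(0.817386)(-543) + (-0.137477)(36) = -788.66 m.

ΔU = -789 m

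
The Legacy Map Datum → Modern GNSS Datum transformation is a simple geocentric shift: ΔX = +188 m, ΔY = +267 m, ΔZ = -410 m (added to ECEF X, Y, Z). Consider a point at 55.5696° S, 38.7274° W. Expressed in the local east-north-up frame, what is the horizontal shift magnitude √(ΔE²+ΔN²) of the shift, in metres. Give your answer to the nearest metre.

At φ = -55.5696°, λ = -38.7274°: sin φ = -0.824814, cos φ = 0.565405, sin λ = -0.625616, cos λ = 0.780131.
ΔE = −sin λ·ΔX + cos λ·ΔY = −(-0.625616)·(188) + (0.780131)·(267) = 325.91 m.
ΔN = −sin φ cos λ·ΔX − sin φ sin λ·ΔY + cos φ·ΔZ = −(-0.824814)(0.780131)(188) − (-0.824814)(-0.625616)(267) + (0.565405)(-410) = -248.62 m.
Horizontal magnitude = √(ΔE² + ΔN²) = √(325.91² + (-248.62)²) = 409.92 m.

410 m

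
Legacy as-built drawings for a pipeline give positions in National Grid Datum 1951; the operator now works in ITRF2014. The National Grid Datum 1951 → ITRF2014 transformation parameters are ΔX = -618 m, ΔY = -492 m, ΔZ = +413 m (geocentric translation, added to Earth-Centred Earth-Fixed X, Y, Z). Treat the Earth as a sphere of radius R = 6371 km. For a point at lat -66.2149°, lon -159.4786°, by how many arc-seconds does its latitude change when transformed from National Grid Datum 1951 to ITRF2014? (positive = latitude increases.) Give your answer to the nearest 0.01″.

Δφ = 27.65″

sin φ = -0.915065, cos φ = 0.403307, sin λ = -0.350557, cos λ = -0.936541.
North component: ΔN = −sin φ cos λ·ΔX − sin φ sin λ·ΔY + cos φ·ΔZ = −(-0.915065)(-0.936541)(-618) − (-0.915065)(-0.350557)(-492) + (0.403307)(413) = 854.01 m.
1° of latitude spans πR/180 = 111195 m, so Δφ = 854.01 / 111195 × 3600 = 27.649″.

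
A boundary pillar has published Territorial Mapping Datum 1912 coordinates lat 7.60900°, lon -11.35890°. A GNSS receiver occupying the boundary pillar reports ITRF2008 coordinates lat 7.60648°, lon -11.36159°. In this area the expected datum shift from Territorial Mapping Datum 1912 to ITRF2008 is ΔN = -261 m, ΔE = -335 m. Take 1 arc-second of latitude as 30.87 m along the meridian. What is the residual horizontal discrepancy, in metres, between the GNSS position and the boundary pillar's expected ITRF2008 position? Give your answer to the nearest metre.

43 m

Observed coordinate differences: Δφ = -0.00252°, Δλ = -0.00269°.
Converting to metres (1° lat = 111132 m, cos φ = 0.991195): observed ΔN = -280.1 m, observed ΔE = -296.3 m.
Subtracting the expected shift leaves a residual of -280.1 − (-261) = -19.1 m north and -296.3 − (-335) = 38.7 m east.
Residual distance = √((-19.1)² + 38.7²) = 43.1 m.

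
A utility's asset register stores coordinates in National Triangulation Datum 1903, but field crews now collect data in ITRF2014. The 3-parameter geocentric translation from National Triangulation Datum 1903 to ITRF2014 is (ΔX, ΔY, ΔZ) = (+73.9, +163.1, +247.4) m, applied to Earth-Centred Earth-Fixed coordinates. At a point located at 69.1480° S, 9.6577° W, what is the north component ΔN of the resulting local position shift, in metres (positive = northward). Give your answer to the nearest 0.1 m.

ΔN = 130.6 m

The local north axis is (−sin φ cos λ, −sin φ sin λ, cos φ), giving ΔN = 68.081 − 25.570 + 88.063 = 130.57 m.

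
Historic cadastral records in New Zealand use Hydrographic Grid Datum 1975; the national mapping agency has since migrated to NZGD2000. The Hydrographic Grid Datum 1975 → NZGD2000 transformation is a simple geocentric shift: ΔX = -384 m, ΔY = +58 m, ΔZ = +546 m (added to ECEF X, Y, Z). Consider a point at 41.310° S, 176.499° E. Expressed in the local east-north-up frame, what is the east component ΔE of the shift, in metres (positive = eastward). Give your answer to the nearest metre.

The local east axis at (φ, λ) is (−sin λ, cos λ, 0), so ΔE = −sin(176.499°)·(-384) + cos(176.499°)·58 = -34.44 m.

ΔE = -34 m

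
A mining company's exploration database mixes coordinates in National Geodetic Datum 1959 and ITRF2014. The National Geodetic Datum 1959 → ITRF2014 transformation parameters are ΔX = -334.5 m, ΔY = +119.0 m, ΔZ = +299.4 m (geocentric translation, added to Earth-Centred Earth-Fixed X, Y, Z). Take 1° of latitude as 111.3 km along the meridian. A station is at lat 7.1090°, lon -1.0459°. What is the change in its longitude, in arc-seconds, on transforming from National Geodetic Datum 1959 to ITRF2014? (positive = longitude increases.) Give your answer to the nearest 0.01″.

sin φ = 0.123757, cos φ = 0.992313, sin λ = -0.018253, cos λ = 0.999833.
East component: ΔE = −sin λ·ΔX + cos λ·ΔY = −(-0.018253)(-334.5) + (0.999833)(119.0) = 112.87 m.
1° of latitude spans 111300 m; at latitude φ, 1° of longitude spans that × cos φ = 110444.4 m, so Δλ = 112.87 / 110444.4 × 3600 = 3.679″.

Δλ = 3.68″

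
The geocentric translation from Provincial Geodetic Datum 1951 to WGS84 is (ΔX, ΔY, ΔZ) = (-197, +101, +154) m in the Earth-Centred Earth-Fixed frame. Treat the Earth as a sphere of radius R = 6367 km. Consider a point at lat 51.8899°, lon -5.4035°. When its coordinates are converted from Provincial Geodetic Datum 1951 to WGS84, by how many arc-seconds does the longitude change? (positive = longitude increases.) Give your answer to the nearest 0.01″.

sin φ = 0.786826, cos φ = 0.617175, sin λ = -0.094169, cos λ = 0.995556.
East component: ΔE = −sin λ·ΔX + cos λ·ΔY = −(-0.094169)(-197) + (0.995556)(101) = 82.00 m.
1° of latitude spans πR/180 = 111125 m; at latitude φ, 1° of longitude spans that × cos φ = 68583.6 m, so Δλ = 82.00 / 68583.6 × 3600 = 4.304″.

Δλ = 4.30″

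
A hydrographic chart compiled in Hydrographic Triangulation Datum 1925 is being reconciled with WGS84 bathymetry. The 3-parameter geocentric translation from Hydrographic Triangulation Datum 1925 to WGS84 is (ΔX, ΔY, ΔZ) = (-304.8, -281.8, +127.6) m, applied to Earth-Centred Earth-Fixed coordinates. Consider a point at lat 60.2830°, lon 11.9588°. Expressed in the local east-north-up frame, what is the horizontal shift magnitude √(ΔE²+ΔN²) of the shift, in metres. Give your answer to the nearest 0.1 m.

429.2 m

At φ = 60.2830°, λ = 11.9588°: sin φ = 0.868484, cos φ = 0.495716, sin λ = 0.207208, cos λ = 0.978297.
ΔE = −sin λ·ΔX + cos λ·ΔY = −(0.207208)·(-304.8) + (0.978297)·(-281.8) = -212.53 m.
ΔN = −sin φ cos λ·ΔX − sin φ sin λ·ΔY + cos φ·ΔZ = −(0.868484)(0.978297)(-304.8) − (0.868484)(0.207208)(-281.8) + (0.495716)(127.6) = 372.93 m.
Horizontal magnitude = √(ΔE² + ΔN²) = √((-212.53)² + 372.93²) = 429.24 m.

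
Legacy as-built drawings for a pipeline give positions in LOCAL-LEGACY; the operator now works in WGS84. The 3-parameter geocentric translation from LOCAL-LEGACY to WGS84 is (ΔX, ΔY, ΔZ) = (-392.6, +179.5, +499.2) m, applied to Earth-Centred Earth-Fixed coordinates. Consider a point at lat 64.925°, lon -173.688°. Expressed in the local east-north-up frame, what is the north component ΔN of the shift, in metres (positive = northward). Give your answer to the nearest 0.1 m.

At φ = 64.925°, λ = -173.688°: sin φ = 0.905754, cos φ = 0.423804, sin λ = -0.109942, cos λ = -0.993938.
ΔN = −sin φ cos λ·ΔX − sin φ sin λ·ΔY + cos φ·ΔZ = −(0.905754)(-0.993938)(-392.6) − (0.905754)(-0.109942)(179.5) + (0.423804)(499.2) = -124.01 m.

ΔN = -124.0 m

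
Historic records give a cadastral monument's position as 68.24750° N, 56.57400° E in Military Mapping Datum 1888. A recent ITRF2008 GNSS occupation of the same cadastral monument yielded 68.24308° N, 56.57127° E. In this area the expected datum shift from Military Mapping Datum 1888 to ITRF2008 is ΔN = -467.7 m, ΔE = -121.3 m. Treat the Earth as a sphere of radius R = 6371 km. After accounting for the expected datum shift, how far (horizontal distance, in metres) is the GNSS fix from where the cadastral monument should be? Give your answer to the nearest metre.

Observed coordinate differences: Δφ = -0.00442°, Δλ = -0.00273°.
Converting to metres (1° lat = 111195 m, cos φ = 0.370598): observed ΔN = -491.5 m, observed ΔE = -112.5 m.
Subtracting the expected shift leaves a residual of -491.5 − (-467.7) = -23.8 m north and -112.5 − (-121.3) = 8.8 m east.
Residual distance = √((-23.8)² + 8.8²) = 25.4 m.

25 m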